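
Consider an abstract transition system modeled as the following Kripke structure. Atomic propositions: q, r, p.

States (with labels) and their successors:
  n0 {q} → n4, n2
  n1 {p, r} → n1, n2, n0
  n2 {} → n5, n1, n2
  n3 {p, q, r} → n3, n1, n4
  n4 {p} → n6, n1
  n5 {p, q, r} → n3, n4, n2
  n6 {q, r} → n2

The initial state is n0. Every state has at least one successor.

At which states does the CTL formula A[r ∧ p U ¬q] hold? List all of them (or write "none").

{n1, n2, n4}

States satisfying r ∧ p: {n1, n3, n5}.
States satisfying ¬q: {n1, n2, n4}.
States satisfying A[r ∧ p U ¬q]: {n1, n2, n4}.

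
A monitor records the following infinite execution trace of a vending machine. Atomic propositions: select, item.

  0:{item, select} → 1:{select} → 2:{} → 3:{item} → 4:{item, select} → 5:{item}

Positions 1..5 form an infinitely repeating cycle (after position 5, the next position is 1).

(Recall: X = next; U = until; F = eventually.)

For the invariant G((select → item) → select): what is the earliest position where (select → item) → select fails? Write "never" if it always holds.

Check (select → item) → select at each position in order: 0 ✓, 1 ✓.
At position 2 the labels are {}, so (select → item) → select is false there. This is the first violation.

2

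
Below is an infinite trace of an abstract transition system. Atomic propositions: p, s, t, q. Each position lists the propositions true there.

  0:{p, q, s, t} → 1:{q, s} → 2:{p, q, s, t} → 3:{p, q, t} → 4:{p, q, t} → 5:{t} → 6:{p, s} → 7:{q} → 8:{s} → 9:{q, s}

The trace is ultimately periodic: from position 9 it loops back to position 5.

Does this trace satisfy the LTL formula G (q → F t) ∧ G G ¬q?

q → F t holds at every position 0..9, and those are all positions ever visited, so G (q → F t) holds.
Positions where q holds: 0, 1, 2, 3, 4, 7, 9.
Check F t at each: 0→ok, 1→ok, 2→ok, 3→ok, 4→ok, 7→ok, 9→ok.
G ¬q must hold at every position from 0 onward. It fails at position 0, so G G ¬q is false.
At position 0: G (q → F t) is true; G G ¬q is false; so G (q → F t) ∧ G G ¬q is false.

Violated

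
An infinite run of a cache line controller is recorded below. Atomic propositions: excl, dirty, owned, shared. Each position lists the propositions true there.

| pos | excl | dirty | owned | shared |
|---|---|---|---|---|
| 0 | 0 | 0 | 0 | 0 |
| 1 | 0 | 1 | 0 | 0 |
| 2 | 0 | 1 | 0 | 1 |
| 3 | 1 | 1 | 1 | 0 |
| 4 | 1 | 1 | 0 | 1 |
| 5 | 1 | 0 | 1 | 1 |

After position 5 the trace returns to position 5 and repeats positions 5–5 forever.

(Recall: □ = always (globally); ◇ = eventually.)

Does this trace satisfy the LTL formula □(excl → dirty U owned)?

Holds

excl → dirty U owned holds at every position 0..5, and those are all positions ever visited, so □(excl → dirty U owned) holds.
Positions where excl holds: 3, 4, 5.
Check dirty U owned at each: 3→ok, 4→ok, 5→ok.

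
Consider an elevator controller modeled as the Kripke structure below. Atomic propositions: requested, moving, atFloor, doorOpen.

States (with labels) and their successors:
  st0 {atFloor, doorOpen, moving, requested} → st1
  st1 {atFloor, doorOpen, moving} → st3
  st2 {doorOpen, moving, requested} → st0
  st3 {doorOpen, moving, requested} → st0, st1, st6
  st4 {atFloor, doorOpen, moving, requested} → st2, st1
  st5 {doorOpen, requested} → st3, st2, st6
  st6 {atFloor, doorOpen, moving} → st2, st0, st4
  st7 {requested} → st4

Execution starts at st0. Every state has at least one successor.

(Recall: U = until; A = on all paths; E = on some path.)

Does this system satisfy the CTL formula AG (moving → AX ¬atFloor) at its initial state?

Violated

States satisfying moving → AX ¬atFloor: {st1, st5, st7}.
States satisfying AG (moving → AX ¬atFloor): ∅.
st0 is reachable from st0 and violates moving → AX ¬atFloor, so AG fails at st0.
st0 ∉ Sat(AG (moving → AX ¬atFloor)).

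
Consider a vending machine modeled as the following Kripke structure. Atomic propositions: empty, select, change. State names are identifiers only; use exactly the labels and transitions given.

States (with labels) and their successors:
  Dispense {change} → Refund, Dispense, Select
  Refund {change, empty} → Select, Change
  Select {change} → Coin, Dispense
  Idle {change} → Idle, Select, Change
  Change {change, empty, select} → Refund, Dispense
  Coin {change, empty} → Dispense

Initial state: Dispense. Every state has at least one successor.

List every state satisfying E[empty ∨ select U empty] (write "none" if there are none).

{Refund, Change, Coin}

States satisfying empty ∨ select: {Refund, Change, Coin}.
States satisfying empty: {Refund, Change, Coin}.
States satisfying E[empty ∨ select U empty]: {Refund, Change, Coin}.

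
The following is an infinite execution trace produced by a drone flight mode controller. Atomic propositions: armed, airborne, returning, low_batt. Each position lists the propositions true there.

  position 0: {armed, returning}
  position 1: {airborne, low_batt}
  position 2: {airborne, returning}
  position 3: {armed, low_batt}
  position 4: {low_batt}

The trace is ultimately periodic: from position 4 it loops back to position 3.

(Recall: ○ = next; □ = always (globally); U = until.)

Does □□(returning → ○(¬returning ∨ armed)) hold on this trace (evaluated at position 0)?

□(returning → ○(¬returning ∨ armed)) holds at every position 0..4, and those are all positions ever visited, so □□(returning → ○(¬returning ∨ armed)) holds.

Holds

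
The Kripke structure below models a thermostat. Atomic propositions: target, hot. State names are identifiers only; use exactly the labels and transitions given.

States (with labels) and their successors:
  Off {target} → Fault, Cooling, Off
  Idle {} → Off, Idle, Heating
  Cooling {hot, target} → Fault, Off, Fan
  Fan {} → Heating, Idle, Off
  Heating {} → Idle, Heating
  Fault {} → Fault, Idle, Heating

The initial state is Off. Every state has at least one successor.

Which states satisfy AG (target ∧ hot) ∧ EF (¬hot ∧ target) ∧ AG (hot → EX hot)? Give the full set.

none

States satisfying target ∧ hot: {Cooling}.
States satisfying AG (target ∧ hot): ∅.
States satisfying ¬hot ∧ target: {Off}.
States satisfying EF (¬hot ∧ target): {Off, Idle, Cooling, Fan, Heating, Fault}.
States satisfying AG (target ∧ hot) ∧ EF (¬hot ∧ target): ∅.
States satisfying hot → EX hot: {Off, Idle, Fan, Heating, Fault}.
States satisfying AG (hot → EX hot): ∅.
States satisfying AG (target ∧ hot) ∧ EF (¬hot ∧ target) ∧ AG (hot → EX hot): ∅.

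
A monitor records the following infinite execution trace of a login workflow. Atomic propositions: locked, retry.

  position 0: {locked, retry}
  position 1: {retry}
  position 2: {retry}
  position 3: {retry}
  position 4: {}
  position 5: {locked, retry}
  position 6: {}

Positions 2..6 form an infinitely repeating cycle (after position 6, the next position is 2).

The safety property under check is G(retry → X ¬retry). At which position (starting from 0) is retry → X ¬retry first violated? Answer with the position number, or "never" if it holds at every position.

At position 0 the labels are {locked, retry} and the next position 1 has {retry}, so retry → X ¬retry is false there. This is the first violation.

0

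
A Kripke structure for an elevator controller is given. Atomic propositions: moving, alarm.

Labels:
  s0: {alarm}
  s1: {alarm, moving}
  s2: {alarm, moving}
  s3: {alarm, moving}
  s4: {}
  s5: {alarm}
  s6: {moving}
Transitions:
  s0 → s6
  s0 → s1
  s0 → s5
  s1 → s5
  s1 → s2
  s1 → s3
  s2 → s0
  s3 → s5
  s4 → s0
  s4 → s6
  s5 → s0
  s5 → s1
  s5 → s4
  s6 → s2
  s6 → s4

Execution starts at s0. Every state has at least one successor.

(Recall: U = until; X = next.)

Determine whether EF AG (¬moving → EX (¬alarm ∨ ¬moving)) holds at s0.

Holds

States satisfying AG (¬moving → EX (¬alarm ∨ ¬moving)): {s0, s1, s2, s3, s4, s5, s6}.
States satisfying EF AG (¬moving → EX (¬alarm ∨ ¬moving)): {s0, s1, s2, s3, s4, s5, s6}.
Some path from s0 reaches a state where AG (¬moving → EX (¬alarm ∨ ¬moving)) holds.
s0 ∈ Sat(EF AG (¬moving → EX (¬alarm ∨ ¬moving))).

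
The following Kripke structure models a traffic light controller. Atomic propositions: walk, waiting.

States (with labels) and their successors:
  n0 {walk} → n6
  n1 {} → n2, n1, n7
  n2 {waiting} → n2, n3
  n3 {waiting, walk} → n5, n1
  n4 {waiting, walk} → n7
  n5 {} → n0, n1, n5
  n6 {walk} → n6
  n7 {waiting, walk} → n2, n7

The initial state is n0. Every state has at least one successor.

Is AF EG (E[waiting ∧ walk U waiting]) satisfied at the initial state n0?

States satisfying EG (E[waiting ∧ walk U waiting]): {n2, n4, n7}.
States satisfying AF EG (E[waiting ∧ walk U waiting]): {n2, n4, n7}.
There is a path from n0 along which EG (E[waiting ∧ walk U waiting]) never holds.
n0 ∉ Sat(AF EG (E[waiting ∧ walk U waiting])).

Violated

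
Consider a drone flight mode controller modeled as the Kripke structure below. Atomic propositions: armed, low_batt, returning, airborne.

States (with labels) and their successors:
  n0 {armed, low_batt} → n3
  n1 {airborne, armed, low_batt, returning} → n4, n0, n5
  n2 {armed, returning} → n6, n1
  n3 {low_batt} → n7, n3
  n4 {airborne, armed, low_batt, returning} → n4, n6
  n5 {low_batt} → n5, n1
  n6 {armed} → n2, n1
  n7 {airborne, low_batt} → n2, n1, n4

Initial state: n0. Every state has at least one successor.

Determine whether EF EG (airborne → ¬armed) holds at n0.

Yes

States satisfying EG (airborne → ¬armed): {n0, n2, n3, n5, n6, n7}.
States satisfying EF EG (airborne → ¬armed): {n0, n1, n2, n3, n4, n5, n6, n7}.
Some path from n0 reaches a state where EG (airborne → ¬armed) holds.
n0 ∈ Sat(EF EG (airborne → ¬armed)).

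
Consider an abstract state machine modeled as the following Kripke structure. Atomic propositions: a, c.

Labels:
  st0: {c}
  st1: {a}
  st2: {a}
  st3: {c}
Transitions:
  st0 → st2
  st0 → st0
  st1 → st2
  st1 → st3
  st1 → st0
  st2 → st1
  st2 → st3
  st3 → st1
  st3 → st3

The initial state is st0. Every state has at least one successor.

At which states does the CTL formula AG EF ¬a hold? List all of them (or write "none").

{st0, st1, st2, st3}

States satisfying EF ¬a: {st0, st1, st2, st3}.
States satisfying AG EF ¬a: {st0, st1, st2, st3}.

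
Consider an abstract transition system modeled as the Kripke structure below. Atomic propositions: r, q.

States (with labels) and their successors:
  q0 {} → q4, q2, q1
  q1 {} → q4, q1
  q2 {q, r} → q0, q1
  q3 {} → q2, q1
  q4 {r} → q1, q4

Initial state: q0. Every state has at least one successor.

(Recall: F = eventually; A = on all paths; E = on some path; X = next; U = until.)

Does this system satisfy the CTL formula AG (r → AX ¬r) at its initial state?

States satisfying r → AX ¬r: {q0, q1, q2, q3}.
States satisfying AG (r → AX ¬r): ∅.
q4 is reachable from q0 and violates r → AX ¬r, so AG fails at q0.
q0 ∉ Sat(AG (r → AX ¬r)).

No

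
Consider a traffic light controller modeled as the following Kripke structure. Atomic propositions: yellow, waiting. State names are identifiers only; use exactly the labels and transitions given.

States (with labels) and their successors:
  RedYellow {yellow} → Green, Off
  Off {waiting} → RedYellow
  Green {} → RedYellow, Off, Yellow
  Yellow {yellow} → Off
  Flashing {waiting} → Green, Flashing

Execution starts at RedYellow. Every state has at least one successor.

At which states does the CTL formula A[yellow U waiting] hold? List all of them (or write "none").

{Off, Yellow, Flashing}

States satisfying yellow: {RedYellow, Yellow}.
States satisfying waiting: {Off, Flashing}.
States satisfying A[yellow U waiting]: {Off, Yellow, Flashing}.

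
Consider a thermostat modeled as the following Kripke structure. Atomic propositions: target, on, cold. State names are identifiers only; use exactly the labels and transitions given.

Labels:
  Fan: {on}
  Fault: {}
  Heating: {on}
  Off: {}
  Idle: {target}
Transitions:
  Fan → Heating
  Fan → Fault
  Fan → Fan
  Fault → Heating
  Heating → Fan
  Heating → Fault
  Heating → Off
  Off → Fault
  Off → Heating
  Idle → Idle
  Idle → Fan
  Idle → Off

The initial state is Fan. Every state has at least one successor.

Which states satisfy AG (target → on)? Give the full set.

{Fan, Fault, Heating, Off}

States satisfying target → on: {Fan, Fault, Heating, Off}.
States satisfying AG (target → on): {Fan, Fault, Heating, Off}.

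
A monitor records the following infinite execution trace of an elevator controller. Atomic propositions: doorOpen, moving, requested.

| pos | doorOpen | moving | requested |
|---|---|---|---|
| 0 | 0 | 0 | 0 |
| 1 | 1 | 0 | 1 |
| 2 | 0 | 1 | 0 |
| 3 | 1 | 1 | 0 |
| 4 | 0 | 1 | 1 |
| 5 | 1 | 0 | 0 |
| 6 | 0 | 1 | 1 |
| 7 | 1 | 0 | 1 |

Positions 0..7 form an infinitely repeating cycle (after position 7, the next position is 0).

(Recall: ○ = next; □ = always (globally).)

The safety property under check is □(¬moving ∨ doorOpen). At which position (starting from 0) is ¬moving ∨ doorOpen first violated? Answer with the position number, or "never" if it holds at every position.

Check ¬moving ∨ doorOpen at each position in order: 0 ✓, 1 ✓.
At position 2 the labels are {moving}, so ¬moving ∨ doorOpen is false there. This is the first violation.

2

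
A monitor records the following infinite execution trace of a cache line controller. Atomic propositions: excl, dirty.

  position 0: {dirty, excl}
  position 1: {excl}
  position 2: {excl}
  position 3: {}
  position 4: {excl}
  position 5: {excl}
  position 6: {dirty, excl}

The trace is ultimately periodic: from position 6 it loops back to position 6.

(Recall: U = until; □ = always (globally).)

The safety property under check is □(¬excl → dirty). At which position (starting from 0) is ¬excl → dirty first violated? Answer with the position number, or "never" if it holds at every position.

3

Check ¬excl → dirty at each position in order: 0 ✓, 1 ✓, 2 ✓.
At position 3 the labels are {}, so ¬excl → dirty is false there. This is the first violation.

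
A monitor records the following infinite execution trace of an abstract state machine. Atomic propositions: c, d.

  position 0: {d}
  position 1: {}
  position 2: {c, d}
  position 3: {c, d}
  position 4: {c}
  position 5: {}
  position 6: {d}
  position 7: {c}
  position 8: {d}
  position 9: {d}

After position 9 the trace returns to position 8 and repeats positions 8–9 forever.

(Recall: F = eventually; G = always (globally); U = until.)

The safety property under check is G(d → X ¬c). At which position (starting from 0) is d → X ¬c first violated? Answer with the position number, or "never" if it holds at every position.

2

Check d → X ¬c at each position in order: 0 ✓, 1 ✓.
At position 2 the labels are {c, d} and the next position 3 has {c, d}, so d → X ¬c is false there. This is the first violation.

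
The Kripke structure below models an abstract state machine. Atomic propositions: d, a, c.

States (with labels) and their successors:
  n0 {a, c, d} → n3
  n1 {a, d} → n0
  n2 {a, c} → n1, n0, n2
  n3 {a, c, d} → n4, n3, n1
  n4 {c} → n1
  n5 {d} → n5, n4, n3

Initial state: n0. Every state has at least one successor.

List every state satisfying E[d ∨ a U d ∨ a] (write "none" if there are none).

{n0, n1, n2, n3, n5}

States satisfying d ∨ a: {n0, n1, n2, n3, n5}.
States satisfying E[d ∨ a U d ∨ a]: {n0, n1, n2, n3, n5}.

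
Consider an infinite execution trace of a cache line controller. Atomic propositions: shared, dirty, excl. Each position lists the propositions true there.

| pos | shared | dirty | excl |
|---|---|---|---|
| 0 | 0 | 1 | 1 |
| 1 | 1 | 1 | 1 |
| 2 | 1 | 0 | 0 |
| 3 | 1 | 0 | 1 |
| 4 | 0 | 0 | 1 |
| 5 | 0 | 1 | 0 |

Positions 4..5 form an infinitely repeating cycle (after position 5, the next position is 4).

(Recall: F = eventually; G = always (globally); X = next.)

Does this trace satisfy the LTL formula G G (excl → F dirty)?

Satisfied

G (excl → F dirty) holds at every position 0..5, and those are all positions ever visited, so G G (excl → F dirty) holds.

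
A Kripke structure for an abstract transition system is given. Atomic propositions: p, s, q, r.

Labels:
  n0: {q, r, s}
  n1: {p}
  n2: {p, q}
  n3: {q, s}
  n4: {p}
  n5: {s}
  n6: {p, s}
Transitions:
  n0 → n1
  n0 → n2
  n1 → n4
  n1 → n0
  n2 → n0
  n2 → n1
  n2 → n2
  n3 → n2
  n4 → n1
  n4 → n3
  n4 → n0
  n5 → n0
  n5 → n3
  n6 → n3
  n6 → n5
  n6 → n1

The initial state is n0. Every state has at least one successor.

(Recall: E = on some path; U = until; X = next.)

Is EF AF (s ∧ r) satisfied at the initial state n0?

States satisfying AF (s ∧ r): {n0}.
States satisfying EF AF (s ∧ r): {n0, n1, n2, n3, n4, n5, n6}.
Some path from n0 reaches a state where AF (s ∧ r) holds.
n0 ∈ Sat(EF AF (s ∧ r)).

Satisfied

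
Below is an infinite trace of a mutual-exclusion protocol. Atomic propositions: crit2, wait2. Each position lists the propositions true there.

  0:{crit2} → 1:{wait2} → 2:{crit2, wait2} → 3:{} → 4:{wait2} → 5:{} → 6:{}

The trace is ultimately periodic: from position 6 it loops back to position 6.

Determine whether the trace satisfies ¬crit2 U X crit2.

Walking from position 0: at position 0, X crit2 has not yet held and ¬crit2 fails, so ¬crit2 U X crit2 is false.

Does not hold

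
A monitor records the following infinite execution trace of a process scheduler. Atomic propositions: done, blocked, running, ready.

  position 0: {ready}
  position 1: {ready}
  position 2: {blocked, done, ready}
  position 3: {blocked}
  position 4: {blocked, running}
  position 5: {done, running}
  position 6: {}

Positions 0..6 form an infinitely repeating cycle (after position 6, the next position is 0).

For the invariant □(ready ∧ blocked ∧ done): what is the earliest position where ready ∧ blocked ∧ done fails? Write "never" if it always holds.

0

At position 0 the labels are {ready}, so ready ∧ blocked ∧ done is false there. This is the first violation.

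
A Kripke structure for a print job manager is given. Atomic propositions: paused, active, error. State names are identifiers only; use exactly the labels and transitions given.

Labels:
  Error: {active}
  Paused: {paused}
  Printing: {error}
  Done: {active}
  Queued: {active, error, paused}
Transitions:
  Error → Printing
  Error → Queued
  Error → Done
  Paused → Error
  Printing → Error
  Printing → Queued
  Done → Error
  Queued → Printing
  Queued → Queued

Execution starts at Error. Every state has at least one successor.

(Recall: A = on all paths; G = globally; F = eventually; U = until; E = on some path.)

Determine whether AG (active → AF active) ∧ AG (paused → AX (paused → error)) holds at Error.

Satisfied

States satisfying active → AF active: {Error, Paused, Printing, Done, Queued}.
States satisfying AG (active → AF active): {Error, Paused, Printing, Done, Queued}.
States satisfying paused → AX (paused → error): {Error, Paused, Printing, Done, Queued}.
States satisfying AG (paused → AX (paused → error)): {Error, Paused, Printing, Done, Queued}.
States satisfying AG (active → AF active) ∧ AG (paused → AX (paused → error)): {Error, Paused, Printing, Done, Queued}.
Error ∈ Sat(AG (active → AF active) ∧ AG (paused → AX (paused → error))).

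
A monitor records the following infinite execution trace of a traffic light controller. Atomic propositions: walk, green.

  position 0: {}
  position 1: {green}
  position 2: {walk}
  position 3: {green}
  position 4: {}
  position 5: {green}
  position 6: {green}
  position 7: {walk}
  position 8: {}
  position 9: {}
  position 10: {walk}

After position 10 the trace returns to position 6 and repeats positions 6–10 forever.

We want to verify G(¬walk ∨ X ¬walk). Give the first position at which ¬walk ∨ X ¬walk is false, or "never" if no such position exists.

¬walk ∨ X ¬walk holds at every position 0..10, and those are all the positions the trace ever visits, so the invariant G(¬walk ∨ X ¬walk) is never violated.

never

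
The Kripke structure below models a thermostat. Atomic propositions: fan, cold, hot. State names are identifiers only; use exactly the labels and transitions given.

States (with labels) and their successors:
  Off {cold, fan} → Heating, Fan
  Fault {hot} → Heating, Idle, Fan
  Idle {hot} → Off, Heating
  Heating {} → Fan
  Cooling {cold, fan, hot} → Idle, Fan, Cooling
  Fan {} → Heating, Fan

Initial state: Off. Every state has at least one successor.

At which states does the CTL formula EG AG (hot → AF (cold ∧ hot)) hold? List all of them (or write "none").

{Off, Heating, Fan}

States satisfying AG (hot → AF (cold ∧ hot)): {Off, Heating, Fan}.
States satisfying EG AG (hot → AF (cold ∧ hot)): {Off, Heating, Fan}.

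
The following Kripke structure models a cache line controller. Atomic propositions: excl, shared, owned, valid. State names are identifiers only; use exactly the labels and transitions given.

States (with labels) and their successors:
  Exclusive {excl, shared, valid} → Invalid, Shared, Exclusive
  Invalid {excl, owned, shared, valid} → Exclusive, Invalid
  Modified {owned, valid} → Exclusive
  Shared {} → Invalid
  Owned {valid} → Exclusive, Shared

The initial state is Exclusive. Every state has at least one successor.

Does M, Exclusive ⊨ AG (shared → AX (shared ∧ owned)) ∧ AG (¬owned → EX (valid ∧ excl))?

States satisfying shared → AX (shared ∧ owned): {Modified, Shared, Owned}.
States satisfying AG (shared → AX (shared ∧ owned)): ∅.
States satisfying ¬owned → EX (valid ∧ excl): {Exclusive, Invalid, Modified, Shared, Owned}.
States satisfying AG (¬owned → EX (valid ∧ excl)): {Exclusive, Invalid, Modified, Shared, Owned}.
States satisfying AG (shared → AX (shared ∧ owned)) ∧ AG (¬owned → EX (valid ∧ excl)): ∅.
Exclusive ∉ Sat(AG (shared → AX (shared ∧ owned)) ∧ AG (¬owned → EX (valid ∧ excl))).

No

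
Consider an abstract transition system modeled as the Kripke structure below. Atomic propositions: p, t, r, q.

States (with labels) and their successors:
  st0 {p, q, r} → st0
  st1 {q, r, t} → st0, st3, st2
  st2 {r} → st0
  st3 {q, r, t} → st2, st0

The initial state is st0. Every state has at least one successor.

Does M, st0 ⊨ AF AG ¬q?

States satisfying AG ¬q: ∅.
States satisfying AF AG ¬q: ∅.
There is a path from st0 along which AG ¬q never holds.
st0 ∉ Sat(AF AG ¬q).

Does not hold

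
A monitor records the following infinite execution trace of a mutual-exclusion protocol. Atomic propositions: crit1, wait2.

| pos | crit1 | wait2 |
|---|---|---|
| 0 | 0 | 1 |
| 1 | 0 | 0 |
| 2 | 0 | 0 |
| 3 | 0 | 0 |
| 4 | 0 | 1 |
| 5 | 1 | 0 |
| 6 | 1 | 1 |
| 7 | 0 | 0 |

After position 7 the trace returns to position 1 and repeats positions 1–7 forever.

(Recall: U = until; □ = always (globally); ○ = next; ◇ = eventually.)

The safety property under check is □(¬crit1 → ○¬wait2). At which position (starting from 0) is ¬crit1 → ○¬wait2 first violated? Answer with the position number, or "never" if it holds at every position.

Check ¬crit1 → ○¬wait2 at each position in order: 0 ✓, 1 ✓, 2 ✓.
At position 3 the labels are {} and the next position 4 has {wait2}, so ¬crit1 → ○¬wait2 is false there. This is the first violation.

3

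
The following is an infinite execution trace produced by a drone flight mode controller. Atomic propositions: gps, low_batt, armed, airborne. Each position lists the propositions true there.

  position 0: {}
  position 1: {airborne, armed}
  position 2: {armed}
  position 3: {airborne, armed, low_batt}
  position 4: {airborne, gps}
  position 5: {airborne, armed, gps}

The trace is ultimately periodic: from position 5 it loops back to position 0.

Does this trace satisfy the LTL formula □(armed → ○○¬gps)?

armed → ○○¬gps must hold at every position from 0 onward. It fails at position 2, so □(armed → ○○¬gps) is false.
Positions where armed holds: 1, 2, 3, 5.
Check ○○¬gps at each: 1→ok, 2→fails, 3→fails, 5→ok.

Does not hold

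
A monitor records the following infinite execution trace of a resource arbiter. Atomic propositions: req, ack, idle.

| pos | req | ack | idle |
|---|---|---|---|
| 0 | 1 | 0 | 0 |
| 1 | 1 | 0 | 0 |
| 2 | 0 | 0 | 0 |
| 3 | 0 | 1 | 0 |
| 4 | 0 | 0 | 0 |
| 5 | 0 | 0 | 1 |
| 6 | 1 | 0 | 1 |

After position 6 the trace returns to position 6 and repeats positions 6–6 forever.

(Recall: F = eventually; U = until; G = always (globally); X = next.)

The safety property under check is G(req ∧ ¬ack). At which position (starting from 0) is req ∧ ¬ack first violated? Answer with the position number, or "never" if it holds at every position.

2

Check req ∧ ¬ack at each position in order: 0 ✓, 1 ✓.
At position 2 the labels are {}, so req ∧ ¬ack is false there. This is the first violation.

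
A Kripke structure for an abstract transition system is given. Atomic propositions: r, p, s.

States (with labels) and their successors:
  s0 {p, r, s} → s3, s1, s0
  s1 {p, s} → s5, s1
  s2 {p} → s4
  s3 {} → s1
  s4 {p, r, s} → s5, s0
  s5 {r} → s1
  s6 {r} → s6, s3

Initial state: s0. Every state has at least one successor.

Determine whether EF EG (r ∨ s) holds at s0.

States satisfying EG (r ∨ s): {s0, s1, s4, s5, s6}.
States satisfying EF EG (r ∨ s): {s0, s1, s2, s3, s4, s5, s6}.
Some path from s0 reaches a state where EG (r ∨ s) holds.
s0 ∈ Sat(EF EG (r ∨ s)).

Satisfied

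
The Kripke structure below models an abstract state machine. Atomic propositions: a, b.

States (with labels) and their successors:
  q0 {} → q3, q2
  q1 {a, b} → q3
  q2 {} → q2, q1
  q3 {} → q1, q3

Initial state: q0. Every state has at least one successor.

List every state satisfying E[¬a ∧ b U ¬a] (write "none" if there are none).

States satisfying ¬a ∧ b: ∅.
States satisfying ¬a: {q0, q2, q3}.
States satisfying E[¬a ∧ b U ¬a]: {q0, q2, q3}.

{q0, q2, q3}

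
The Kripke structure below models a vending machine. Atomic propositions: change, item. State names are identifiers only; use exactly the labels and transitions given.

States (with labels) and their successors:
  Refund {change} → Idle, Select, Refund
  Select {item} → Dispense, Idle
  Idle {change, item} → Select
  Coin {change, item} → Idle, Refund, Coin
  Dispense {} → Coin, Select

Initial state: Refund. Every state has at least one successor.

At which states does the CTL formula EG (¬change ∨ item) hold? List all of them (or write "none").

{Select, Idle, Coin, Dispense}

States satisfying ¬change ∨ item: {Select, Idle, Coin, Dispense}.
States satisfying EG (¬change ∨ item): {Select, Idle, Coin, Dispense}.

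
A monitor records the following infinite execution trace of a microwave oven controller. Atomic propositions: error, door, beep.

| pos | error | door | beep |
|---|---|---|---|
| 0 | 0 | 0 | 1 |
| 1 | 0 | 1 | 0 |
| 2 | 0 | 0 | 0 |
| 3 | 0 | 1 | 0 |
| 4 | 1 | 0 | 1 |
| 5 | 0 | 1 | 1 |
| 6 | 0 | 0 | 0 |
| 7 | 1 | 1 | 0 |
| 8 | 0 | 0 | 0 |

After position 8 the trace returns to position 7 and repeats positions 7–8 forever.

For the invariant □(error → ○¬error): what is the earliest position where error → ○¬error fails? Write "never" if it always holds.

never

error → ○¬error holds at every position 0..8, and those are all the positions the trace ever visits, so the invariant □(error → ○¬error) is never violated.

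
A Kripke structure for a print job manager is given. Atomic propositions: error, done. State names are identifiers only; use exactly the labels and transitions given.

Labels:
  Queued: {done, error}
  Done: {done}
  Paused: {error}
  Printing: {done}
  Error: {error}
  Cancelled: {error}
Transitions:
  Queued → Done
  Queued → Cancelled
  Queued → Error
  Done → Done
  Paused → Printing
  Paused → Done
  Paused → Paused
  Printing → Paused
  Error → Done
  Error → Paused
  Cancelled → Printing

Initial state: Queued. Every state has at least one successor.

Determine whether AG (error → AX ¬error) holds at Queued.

States satisfying error → AX ¬error: {Done, Printing, Cancelled}.
States satisfying AG (error → AX ¬error): {Done}.
Error is reachable from Queued and violates error → AX ¬error, so AG fails at Queued.
Queued ∉ Sat(AG (error → AX ¬error)).

No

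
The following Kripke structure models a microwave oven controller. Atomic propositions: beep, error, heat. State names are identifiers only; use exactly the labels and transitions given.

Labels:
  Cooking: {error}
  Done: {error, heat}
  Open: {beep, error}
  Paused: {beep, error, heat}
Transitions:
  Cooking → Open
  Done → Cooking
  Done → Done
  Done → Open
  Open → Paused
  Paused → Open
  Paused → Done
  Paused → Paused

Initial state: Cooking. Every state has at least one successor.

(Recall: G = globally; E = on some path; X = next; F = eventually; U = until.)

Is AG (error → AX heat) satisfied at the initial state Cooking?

No

States satisfying error → AX heat: {Open}.
States satisfying AG (error → AX heat): ∅.
Cooking is reachable from Cooking and violates error → AX heat, so AG fails at Cooking.
Cooking ∉ Sat(AG (error → AX heat)).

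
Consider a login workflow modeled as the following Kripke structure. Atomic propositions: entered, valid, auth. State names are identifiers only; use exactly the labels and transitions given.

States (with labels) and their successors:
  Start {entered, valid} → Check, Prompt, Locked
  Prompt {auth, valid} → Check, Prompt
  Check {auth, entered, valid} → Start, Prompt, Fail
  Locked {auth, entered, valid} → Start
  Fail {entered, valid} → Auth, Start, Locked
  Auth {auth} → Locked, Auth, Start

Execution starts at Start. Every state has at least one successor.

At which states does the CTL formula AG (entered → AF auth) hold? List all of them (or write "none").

{Start, Prompt, Check, Locked, Fail, Auth}

States satisfying entered → AF auth: {Start, Prompt, Check, Locked, Fail, Auth}.
States satisfying AG (entered → AF auth): {Start, Prompt, Check, Locked, Fail, Auth}.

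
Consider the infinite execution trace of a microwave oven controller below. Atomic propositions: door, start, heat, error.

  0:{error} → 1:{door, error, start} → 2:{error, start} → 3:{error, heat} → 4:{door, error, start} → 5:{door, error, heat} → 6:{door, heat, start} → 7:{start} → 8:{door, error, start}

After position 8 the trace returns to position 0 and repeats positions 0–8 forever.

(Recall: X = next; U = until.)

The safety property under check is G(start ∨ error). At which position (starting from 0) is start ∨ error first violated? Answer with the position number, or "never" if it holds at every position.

start ∨ error holds at every position 0..8, and those are all the positions the trace ever visits, so the invariant G(start ∨ error) is never violated.

never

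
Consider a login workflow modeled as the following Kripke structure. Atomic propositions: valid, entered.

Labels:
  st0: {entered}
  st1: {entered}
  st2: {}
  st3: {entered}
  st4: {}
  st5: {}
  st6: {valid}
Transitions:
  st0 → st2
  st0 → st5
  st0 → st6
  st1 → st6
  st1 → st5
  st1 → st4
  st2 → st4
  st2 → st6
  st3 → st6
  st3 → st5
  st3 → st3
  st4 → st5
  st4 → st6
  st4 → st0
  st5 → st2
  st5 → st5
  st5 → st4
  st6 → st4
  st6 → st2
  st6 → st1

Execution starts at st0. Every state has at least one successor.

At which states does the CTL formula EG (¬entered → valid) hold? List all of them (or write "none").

{st0, st1, st3, st6}

States satisfying ¬entered → valid: {st0, st1, st3, st6}.
States satisfying EG (¬entered → valid): {st0, st1, st3, st6}.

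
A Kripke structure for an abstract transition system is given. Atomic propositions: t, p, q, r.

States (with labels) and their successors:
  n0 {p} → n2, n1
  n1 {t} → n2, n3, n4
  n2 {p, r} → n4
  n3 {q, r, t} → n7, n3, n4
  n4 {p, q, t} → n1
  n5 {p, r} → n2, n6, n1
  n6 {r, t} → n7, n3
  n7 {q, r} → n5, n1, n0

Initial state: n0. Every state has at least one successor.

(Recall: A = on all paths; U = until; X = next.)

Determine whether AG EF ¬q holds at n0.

States satisfying EF ¬q: {n0, n1, n2, n3, n4, n5, n6, n7}.
States satisfying AG EF ¬q: {n0, n1, n2, n3, n4, n5, n6, n7}.
Every state reachable from n0 satisfies EF ¬q.
n0 ∈ Sat(AG EF ¬q).

Holds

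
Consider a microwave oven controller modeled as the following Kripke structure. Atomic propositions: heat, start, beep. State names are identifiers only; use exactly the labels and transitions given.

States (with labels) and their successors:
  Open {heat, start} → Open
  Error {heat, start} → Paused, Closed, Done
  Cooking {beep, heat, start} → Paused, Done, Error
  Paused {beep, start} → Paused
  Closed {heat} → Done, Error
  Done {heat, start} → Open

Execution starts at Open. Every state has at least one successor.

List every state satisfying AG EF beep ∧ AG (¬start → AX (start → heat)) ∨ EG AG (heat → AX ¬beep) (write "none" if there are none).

{Open, Paused, Done}

States satisfying EF beep: {Error, Cooking, Paused, Closed}.
States satisfying AG EF beep: {Paused}.
States satisfying ¬start → AX (start → heat): {Open, Error, Cooking, Paused, Closed, Done}.
States satisfying AG (¬start → AX (start → heat)): {Open, Error, Cooking, Paused, Closed, Done}.
States satisfying AG EF beep ∧ AG (¬start → AX (start → heat)): {Paused}.
States satisfying AG (heat → AX ¬beep): {Open, Paused, Done}.
States satisfying EG AG (heat → AX ¬beep): {Open, Paused, Done}.
States satisfying AG EF beep ∧ AG (¬start → AX (start → heat)) ∨ EG AG (heat → AX ¬beep): {Open, Paused, Done}.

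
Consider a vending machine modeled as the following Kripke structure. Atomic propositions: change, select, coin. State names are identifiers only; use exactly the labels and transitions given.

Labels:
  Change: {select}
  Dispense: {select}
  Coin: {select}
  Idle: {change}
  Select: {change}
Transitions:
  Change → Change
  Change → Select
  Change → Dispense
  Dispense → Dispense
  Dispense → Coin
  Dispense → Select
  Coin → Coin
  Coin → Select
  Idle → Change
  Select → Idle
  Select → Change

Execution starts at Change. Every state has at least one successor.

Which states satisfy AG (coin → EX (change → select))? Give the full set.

{Change, Dispense, Coin, Idle, Select}

States satisfying coin → EX (change → select): {Change, Dispense, Coin, Idle, Select}.
States satisfying AG (coin → EX (change → select)): {Change, Dispense, Coin, Idle, Select}.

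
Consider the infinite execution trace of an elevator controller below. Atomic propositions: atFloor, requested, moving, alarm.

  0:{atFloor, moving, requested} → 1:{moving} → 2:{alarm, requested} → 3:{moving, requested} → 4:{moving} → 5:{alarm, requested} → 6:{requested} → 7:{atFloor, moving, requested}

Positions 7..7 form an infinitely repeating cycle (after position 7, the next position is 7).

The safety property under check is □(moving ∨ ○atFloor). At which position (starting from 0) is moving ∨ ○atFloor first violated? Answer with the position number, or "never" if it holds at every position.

Check moving ∨ ○atFloor at each position in order: 0 ✓, 1 ✓.
At position 2 the labels are {alarm, requested} and the next position 3 has {moving, requested}, so moving ∨ ○atFloor is false there. This is the first violation.

2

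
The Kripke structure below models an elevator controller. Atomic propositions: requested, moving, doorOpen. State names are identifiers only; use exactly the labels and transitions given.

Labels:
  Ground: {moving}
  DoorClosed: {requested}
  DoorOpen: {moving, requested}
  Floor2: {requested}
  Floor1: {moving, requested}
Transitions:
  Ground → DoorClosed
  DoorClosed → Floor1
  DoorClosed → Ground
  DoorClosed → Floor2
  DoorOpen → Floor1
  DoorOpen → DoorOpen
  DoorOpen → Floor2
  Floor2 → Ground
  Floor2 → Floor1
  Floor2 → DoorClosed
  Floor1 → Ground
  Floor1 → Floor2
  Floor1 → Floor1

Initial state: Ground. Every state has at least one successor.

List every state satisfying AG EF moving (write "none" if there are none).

States satisfying EF moving: {Ground, DoorClosed, DoorOpen, Floor2, Floor1}.
States satisfying AG EF moving: {Ground, DoorClosed, DoorOpen, Floor2, Floor1}.

{Ground, DoorClosed, DoorOpen, Floor2, Floor1}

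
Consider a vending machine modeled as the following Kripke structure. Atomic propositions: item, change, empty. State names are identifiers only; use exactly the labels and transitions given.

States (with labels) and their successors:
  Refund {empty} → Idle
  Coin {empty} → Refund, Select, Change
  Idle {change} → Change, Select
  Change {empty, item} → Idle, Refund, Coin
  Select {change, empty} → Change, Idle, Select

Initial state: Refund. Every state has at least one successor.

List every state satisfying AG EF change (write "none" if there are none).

{Refund, Coin, Idle, Change, Select}

States satisfying EF change: {Refund, Coin, Idle, Change, Select}.
States satisfying AG EF change: {Refund, Coin, Idle, Change, Select}.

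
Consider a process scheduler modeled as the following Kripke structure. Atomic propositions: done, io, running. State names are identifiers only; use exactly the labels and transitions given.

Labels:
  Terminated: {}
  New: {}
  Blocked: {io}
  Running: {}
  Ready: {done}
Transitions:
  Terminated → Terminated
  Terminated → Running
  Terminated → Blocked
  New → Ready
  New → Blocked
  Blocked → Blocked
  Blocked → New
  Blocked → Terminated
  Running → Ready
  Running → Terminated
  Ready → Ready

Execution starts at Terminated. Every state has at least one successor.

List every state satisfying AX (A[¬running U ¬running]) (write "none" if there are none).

{Terminated, New, Blocked, Running, Ready}

States satisfying A[¬running U ¬running]: {Terminated, New, Blocked, Running, Ready}.
States satisfying AX (A[¬running U ¬running]): {Terminated, New, Blocked, Running, Ready}.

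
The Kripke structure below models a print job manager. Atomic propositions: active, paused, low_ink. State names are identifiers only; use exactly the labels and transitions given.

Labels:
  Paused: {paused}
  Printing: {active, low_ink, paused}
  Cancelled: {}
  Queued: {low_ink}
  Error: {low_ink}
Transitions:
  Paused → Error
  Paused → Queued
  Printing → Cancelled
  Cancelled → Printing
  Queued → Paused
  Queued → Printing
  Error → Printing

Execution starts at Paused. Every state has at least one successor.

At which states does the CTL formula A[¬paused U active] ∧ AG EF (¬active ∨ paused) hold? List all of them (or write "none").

States satisfying ¬paused: {Cancelled, Queued, Error}.
States satisfying active: {Printing}.
States satisfying A[¬paused U active]: {Printing, Cancelled, Error}.
States satisfying EF (¬active ∨ paused): {Paused, Printing, Cancelled, Queued, Error}.
States satisfying AG EF (¬active ∨ paused): {Paused, Printing, Cancelled, Queued, Error}.
States satisfying A[¬paused U active] ∧ AG EF (¬active ∨ paused): {Printing, Cancelled, Error}.

{Printing, Cancelled, Error}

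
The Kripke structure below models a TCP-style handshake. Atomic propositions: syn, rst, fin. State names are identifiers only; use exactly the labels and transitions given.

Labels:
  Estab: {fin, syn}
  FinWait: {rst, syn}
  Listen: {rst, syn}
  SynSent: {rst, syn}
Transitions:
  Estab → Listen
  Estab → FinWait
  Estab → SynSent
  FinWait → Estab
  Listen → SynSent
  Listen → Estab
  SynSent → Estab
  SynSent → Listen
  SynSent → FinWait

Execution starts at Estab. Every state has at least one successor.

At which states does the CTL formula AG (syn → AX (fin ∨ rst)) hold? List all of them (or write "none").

{Estab, FinWait, Listen, SynSent}

States satisfying syn → AX (fin ∨ rst): {Estab, FinWait, Listen, SynSent}.
States satisfying AG (syn → AX (fin ∨ rst)): {Estab, FinWait, Listen, SynSent}.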